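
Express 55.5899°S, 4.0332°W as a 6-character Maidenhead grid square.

ID74xj

Offset from 180°W / 90°S: lon 175.9668°, lat 34.4101°.
Field: 175.9668/20 → 8 → I, 34.4101/10 → 3 → D; chars ID.
Square: 15.9668/2 → 7, 4.4101/1 → 4; chars 74.
Subsquare: 1.9668/0.0833333 → 23 → x, 0.4101/0.0416667 → 9 → j; chars xj.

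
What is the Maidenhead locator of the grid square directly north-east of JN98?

KN09

Longitude square 9; +1 → 10, wraps to 0, carry into field.
Longitude field J = 9; +1 → 10 = K.
Latitude square 8; +1 → 9.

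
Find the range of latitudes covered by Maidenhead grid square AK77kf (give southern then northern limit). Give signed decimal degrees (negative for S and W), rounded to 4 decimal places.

17.2083, 17.2500

Field A=0, K=10: +0·20° lon, +10·10° lat → SW at lon -180°, lat 10°.
Square 7, 7: +7·2° lon, +7·1° lat → SW at lon -166°, lat 17°.
Subsquare k=10, f=5: +10·0.0833333° lon, +5·0.0416667° lat → SW at lon -165.167°, lat 17.2083°.
Cell spans 0.0833333° lon × 0.0416667° lat.
south 17.2083, north 17.2500.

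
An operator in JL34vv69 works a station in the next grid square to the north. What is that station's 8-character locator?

JL34vw60

Latitude extended square 9; +1 → 10, wraps to 0, carry into subsquare.
Latitude subsquare v = 21; +1 → 22 = w.
The longitude characters are unchanged.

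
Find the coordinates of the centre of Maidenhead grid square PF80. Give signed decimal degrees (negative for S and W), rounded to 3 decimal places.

Field P=15, F=5: +15·20° lon, +5·10° lat → SW at lon 120°, lat -40°.
Square 8, 0: +8·2° lon, +0·1° lat → SW at lon 136°, lat -40°.
Cell spans 2° lon × 1° lat. Centre is SW corner plus half of each.
latitude -39.500, longitude 137.000.

-39.500, 137.000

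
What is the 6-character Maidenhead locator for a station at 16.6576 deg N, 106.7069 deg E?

OK36ip

Offset from 180°W / 90°S: lon 286.7069°, lat 106.6576°.
Field: lon ⌊286.7069/20⌋ = 14 → O; lat ⌊106.6576/10⌋ = 10 → K.
Square: lon ⌊6.7069/2⌋ = 3; lat ⌊6.6576/1⌋ = 6.
Subsquare: lon ⌊0.7069/0.0833333⌋ = 8 → i; lat ⌊0.6576/0.0416667⌋ = 15 → p.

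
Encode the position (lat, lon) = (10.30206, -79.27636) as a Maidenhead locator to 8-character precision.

FK00ih62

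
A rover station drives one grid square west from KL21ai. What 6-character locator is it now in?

KL11xi

Longitude subsquare a = 0; −1 → -1, wraps to 23 = x, carry into square.
Longitude square 2; −1 → 1.
The latitude characters are unchanged.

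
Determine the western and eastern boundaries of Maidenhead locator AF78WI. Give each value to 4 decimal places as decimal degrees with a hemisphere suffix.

164.1667° W, 164.0833° W

Field A=0, F=5: +0·20° lon, +5·10° lat → SW at lon -180°, lat -40°.
Square 7, 8: +7·2° lon, +8·1° lat → SW at lon -166°, lat -32°.
Subsquare w=22, i=8: +22·0.0833333° lon, +8·0.0416667° lat → SW at lon -164.167°, lat -31.6667°.
Cell spans 0.0833333° lon × 0.0416667° lat.
west 164.1667° W, east 164.0833° W.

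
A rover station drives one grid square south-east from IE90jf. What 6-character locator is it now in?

Longitude subsquare j = 9; +1 → 10 = k.
Latitude subsquare f = 5; −1 → 4 = e.

IE90ke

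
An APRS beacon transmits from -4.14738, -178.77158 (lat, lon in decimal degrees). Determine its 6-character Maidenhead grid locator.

AI05ou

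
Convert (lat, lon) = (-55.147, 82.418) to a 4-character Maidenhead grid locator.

Shift to the Maidenhead origin (180°W, 90°S): lon 262.42, lat 34.85.
Field: 262.42/20 → 13 → N, 34.85/10 → 3 → D; chars ND.
Square: 2.42/2 → 1, 4.85/1 → 4; chars 14.

ND14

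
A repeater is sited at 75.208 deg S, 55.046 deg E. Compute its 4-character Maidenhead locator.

LB74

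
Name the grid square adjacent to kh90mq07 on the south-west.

Longitude extended square 0; −1 → -1, wraps to 9, carry into subsquare.
Longitude subsquare m = 12; −1 → 11 = l.
Latitude extended square 7; −1 → 6.

KH90lq96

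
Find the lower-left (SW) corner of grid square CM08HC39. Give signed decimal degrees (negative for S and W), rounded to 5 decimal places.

38.12083, -139.39167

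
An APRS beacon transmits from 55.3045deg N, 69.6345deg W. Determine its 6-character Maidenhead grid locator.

Add 180° to longitude and 90° to latitude: 110.3655, 145.3045.
Field (20°×10°, letters A–R): lon ⌊110.3655/20⌋ = 5 → F; lat ⌊145.3045/10⌋ = 14 → O.
Square (2°×1°, digits 0–9): lon ⌊10.3655/2⌋ = 5; lat ⌊5.3045/1⌋ = 5.
Subsquare (5′×2.5′, letters a–x): lon ⌊0.3655/0.0833333⌋ = 4 → e; lat ⌊0.3045/0.0416667⌋ = 7 → h.

FO55eh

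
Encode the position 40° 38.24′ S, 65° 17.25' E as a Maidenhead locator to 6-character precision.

Shift to the Maidenhead origin (180°W, 90°S): lon 245.2875, lat 49.3627.
Field: 245.2875/20 → 12 → M, 49.3627/10 → 4 → E; chars ME.
Square: 5.2875/2 → 2, 9.3627/1 → 9; chars 29.
Subsquare: 1.2875/0.0833333 → 15 → p, 0.3627/0.0416667 → 8 → i; chars pi.

ME29pi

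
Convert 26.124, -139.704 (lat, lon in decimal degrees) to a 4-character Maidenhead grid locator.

CL06

Offset from 180°W / 90°S: lon 40.30°, lat 116.12°.
Field (20°×10°, letters A–R): 40.30/20 → 2 → C, 116.12/10 → 11 → L; chars CL.
Square (2°×1°, digits 0–9): 0.30/2 → 0, 6.12/1 → 6; chars 06.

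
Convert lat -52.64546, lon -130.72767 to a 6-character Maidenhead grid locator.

CD47pi

Shift to the Maidenhead origin (180°W, 90°S): lon 49.2723, lat 37.3545.
Field: 49.2723/20 → 2 → C, 37.3545/10 → 3 → D; chars CD.
Square: 9.2723/2 → 4, 7.3545/1 → 7; chars 47.
Subsquare: 1.2723/0.0833333 → 15 → p, 0.3545/0.0416667 → 8 → i; chars pi.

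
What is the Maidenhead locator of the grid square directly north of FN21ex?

Latitude subsquare x = 23; +1 → 24, wraps to 0 = a, carry into square.
Latitude square 1; +1 → 2.
The longitude characters are unchanged.

FN22ea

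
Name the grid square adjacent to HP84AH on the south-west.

HP74xg

Longitude subsquare a = 0; −1 → -1, wraps to 23 = x, carry into square.
Longitude square 8; −1 → 7.
Latitude subsquare h = 7; −1 → 6 = g.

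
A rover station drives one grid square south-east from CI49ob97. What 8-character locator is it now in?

CI49pb06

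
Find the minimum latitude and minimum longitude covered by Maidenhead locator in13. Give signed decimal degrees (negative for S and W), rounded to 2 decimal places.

Field I=8, N=13: +8·20° lon, +13·10° lat → SW at lon -20°, lat 40°.
Square 1, 3: +1·2° lon, +3·1° lat → SW at lon -18°, lat 43°.
latitude 43.00, longitude -18.00.

43.00, -18.00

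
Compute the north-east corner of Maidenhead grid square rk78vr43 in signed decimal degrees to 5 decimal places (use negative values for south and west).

18.72500, 175.79167

Field R=17, K=10: +17·20° lon, +10·10° lat → SW at lon 160°, lat 10°.
Square 7, 8: +7·2° lon, +8·1° lat → SW at lon 174°, lat 18°.
Subsquare v=21, r=17: +21·0.0833333° lon, +17·0.0416667° lat → SW at lon 175.75°, lat 18.7083°.
Extended square 4, 3: +4·0.00833333° lon, +3·0.00416667° lat → SW at lon 175.783°, lat 18.7208°.
Cell spans 0.00833333° lon × 0.00416667° lat. NE corner is SW corner plus one full cell.
latitude 18.72500, longitude 175.79167.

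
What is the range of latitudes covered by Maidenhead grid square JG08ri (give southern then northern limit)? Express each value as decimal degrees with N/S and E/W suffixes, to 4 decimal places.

21.6667° S, 21.6250° S

Field J=9, G=6: +9·20° lon, +6·10° lat → SW at lon 0°, lat -30°.
Square 0, 8: +0·2° lon, +8·1° lat → SW at lon 0°, lat -22°.
Subsquare r=17, i=8: +17·0.0833333° lon, +8·0.0416667° lat → SW at lon 1.41667°, lat -21.6667°.
Cell spans 0.0833333° lon × 0.0416667° lat.
south 21.6667° S, north 21.6250° S.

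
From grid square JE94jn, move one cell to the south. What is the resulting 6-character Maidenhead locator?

JE94jm

Latitude subsquare n = 13; −1 → 12 = m.
The longitude characters are unchanged.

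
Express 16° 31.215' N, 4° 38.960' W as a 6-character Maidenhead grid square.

Offset from 180°W / 90°S: lon 175.3507°, lat 106.5203°.
Field (20°×10°, letters A–R): 175.3507/20 → 8 → I, 106.5203/10 → 10 → K; chars IK.
Square (2°×1°, digits 0–9): 15.3507/2 → 7, 6.5203/1 → 6; chars 76.
Subsquare (5′×2.5′, letters a–x): 1.3507/0.0833333 → 16 → q, 0.5203/0.0416667 → 12 → m; chars qm.

IK76qm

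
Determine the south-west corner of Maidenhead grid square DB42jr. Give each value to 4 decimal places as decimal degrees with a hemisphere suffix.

Field D=3, B=1: +3·20° lon, +1·10° lat → SW at lon -120°, lat -80°.
Square 4, 2: +4·2° lon, +2·1° lat → SW at lon -112°, lat -78°.
Subsquare j=9, r=17: +9·0.0833333° lon, +17·0.0416667° lat → SW at lon -111.25°, lat -77.2917°.
latitude 77.2917° S, longitude 111.2500° W.

77.2917° S, 111.2500° W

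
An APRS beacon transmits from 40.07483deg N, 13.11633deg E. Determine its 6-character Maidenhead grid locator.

JN60nb

Shift to the Maidenhead origin (180°W, 90°S): lon 193.1163, lat 130.0748.
Field: 193.1163/20 → 9 → J, 130.0748/10 → 13 → N; chars JN.
Square: 13.1163/2 → 6, 0.0748/1 → 0; chars 60.
Subsquare: 1.1163/0.0833333 → 13 → n, 0.0748/0.0416667 → 1 → b; chars nb.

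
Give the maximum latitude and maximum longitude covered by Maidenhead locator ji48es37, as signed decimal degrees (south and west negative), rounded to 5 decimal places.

Field J=9, I=8: +9·20° lon, +8·10° lat → SW at lon 0°, lat -10°.
Square 4, 8: +4·2° lon, +8·1° lat → SW at lon 8°, lat -2°.
Subsquare e=4, s=18: +4·0.0833333° lon, +18·0.0416667° lat → SW at lon 8.33333°, lat -1.25°.
Extended square 3, 7: +3·0.00833333° lon, +7·0.00416667° lat → SW at lon 8.35833°, lat -1.22083°.
Cell spans 0.00833333° lon × 0.00416667° lat. NE corner is SW corner plus one full cell.
latitude -1.21667, longitude 8.36667.

-1.21667, 8.36667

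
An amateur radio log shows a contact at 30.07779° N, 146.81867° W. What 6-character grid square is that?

BM60ob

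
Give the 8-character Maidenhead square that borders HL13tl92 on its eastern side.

HL13ul02

Longitude extended square 9; +1 → 10, wraps to 0, carry into subsquare.
Longitude subsquare t = 19; +1 → 20 = u.
The latitude characters are unchanged.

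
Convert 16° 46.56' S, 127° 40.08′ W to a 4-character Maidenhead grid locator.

Add 180° to longitude and 90° to latitude: 52.33, 73.22.
Field (20°×10°, letters A–R): 52.33/20 → 2 → C, 73.22/10 → 7 → H; chars CH.
Square (2°×1°, digits 0–9): 12.33/2 → 6, 3.22/1 → 3; chars 63.

CH63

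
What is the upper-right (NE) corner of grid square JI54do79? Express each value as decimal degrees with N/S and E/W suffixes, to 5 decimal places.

5.37500° S, 10.31667° E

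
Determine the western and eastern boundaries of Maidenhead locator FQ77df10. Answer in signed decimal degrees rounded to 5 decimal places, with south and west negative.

Field F=5, Q=16: +5·20° lon, +16·10° lat → SW at lon -80°, lat 70°.
Square 7, 7: +7·2° lon, +7·1° lat → SW at lon -66°, lat 77°.
Subsquare d=3, f=5: +3·0.0833333° lon, +5·0.0416667° lat → SW at lon -65.75°, lat 77.2083°.
Extended square 1, 0: +1·0.00833333° lon, +0·0.00416667° lat → SW at lon -65.7417°, lat 77.2083°.
Cell spans 0.00833333° lon × 0.00416667° lat.
west -65.74167, east -65.73333.

-65.74167, -65.73333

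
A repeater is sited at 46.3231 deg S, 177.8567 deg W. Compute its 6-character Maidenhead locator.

Add 180° to longitude and 90° to latitude: 2.1433, 43.6769.
Field (20°×10°, letters A–R): 2.1433/20 → 0 → A, 43.6769/10 → 4 → E; chars AE.
Square (2°×1°, digits 0–9): 2.1433/2 → 1, 3.6769/1 → 3; chars 13.
Subsquare (5′×2.5′, letters a–x): 0.1433/0.0833333 → 1 → b, 0.6769/0.0416667 → 16 → q; chars bq.

AE13bq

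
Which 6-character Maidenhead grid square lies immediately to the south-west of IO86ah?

Longitude subsquare a = 0; −1 → -1, wraps to 23 = x, carry into square.
Longitude square 8; −1 → 7.
Latitude subsquare h = 7; −1 → 6 = g.

IO76xg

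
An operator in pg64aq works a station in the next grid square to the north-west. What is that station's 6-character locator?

PG54xr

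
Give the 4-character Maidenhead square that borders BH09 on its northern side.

BI00

Latitude square 9; +1 → 10, wraps to 0, carry into field.
Latitude field H = 7; +1 → 8 = I.
The longitude characters are unchanged.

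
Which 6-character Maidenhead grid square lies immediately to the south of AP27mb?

AP27ma

Latitude subsquare b = 1; −1 → 0 = a.
The longitude characters are unchanged.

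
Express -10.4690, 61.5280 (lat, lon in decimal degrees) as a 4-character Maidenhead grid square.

Offset from 180°W / 90°S: lon 241.53°, lat 79.53°.
Field: 241.53/20 → 12 → M, 79.53/10 → 7 → H; chars MH.
Square: 1.53/2 → 0, 9.53/1 → 9; chars 09.

MH09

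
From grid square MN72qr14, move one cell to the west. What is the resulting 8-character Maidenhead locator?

Longitude extended square 1; −1 → 0.
The latitude characters are unchanged.

MN72qr04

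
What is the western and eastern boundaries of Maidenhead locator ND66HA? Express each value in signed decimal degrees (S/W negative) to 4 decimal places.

Field N=13, D=3: +13·20° lon, +3·10° lat → SW at lon 80°, lat -60°.
Square 6, 6: +6·2° lon, +6·1° lat → SW at lon 92°, lat -54°.
Subsquare h=7, a=0: +7·0.0833333° lon, +0·0.0416667° lat → SW at lon 92.5833°, lat -54°.
Cell spans 0.0833333° lon × 0.0416667° lat.
west 92.5833, east 92.6667.

92.5833, 92.6667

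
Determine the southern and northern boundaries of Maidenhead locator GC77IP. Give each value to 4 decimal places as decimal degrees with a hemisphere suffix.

Field G=6, C=2: +6·20° lon, +2·10° lat → SW at lon -60°, lat -70°.
Square 7, 7: +7·2° lon, +7·1° lat → SW at lon -46°, lat -63°.
Subsquare i=8, p=15: +8·0.0833333° lon, +15·0.0416667° lat → SW at lon -45.3333°, lat -62.375°.
Cell spans 0.0833333° lon × 0.0416667° lat.
south 62.3750° S, north 62.3333° S.

62.3750° S, 62.3333° S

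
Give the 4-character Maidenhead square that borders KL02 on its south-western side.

Longitude square 0; −1 → -1, wraps to 9, carry into field.
Longitude field K = 10; −1 → 9 = J.
Latitude square 2; −1 → 1.

JL91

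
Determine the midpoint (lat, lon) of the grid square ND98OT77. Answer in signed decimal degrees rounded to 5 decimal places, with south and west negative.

-51.17708, 99.22917

Field N=13, D=3: +13·20° lon, +3·10° lat → SW at lon 80°, lat -60°.
Square 9, 8: +9·2° lon, +8·1° lat → SW at lon 98°, lat -52°.
Subsquare o=14, t=19: +14·0.0833333° lon, +19·0.0416667° lat → SW at lon 99.1667°, lat -51.2083°.
Extended square 7, 7: +7·0.00833333° lon, +7·0.00416667° lat → SW at lon 99.225°, lat -51.1792°.
Cell spans 0.00833333° lon × 0.00416667° lat. Centre is SW corner plus half of each.
latitude -51.17708, longitude 99.22917.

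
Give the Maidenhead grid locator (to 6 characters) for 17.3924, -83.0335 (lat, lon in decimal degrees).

Shift to the Maidenhead origin (180°W, 90°S): lon 96.9665, lat 107.3924.
Field (20°×10°, letters A–R): 96.9665/20 → 4 → E, 107.3924/10 → 10 → K; chars EK.
Square (2°×1°, digits 0–9): 16.9665/2 → 8, 7.3924/1 → 7; chars 87.
Subsquare (5′×2.5′, letters a–x): 0.9665/0.0833333 → 11 → l, 0.3924/0.0416667 → 9 → j; chars lj.

EK87lj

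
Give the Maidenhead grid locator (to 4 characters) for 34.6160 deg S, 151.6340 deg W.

BF45

Shift to the Maidenhead origin (180°W, 90°S): lon 28.37, lat 55.38.
Field: lon ⌊28.37/20⌋ = 1 → B; lat ⌊55.38/10⌋ = 5 → F.
Square: lon ⌊8.37/2⌋ = 4; lat ⌊5.38/1⌋ = 5.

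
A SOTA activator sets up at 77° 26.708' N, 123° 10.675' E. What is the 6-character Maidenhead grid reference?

Shift to the Maidenhead origin (180°W, 90°S): lon 303.1779, lat 167.4451.
Field: 303.1779/20 → 15 → P, 167.4451/10 → 16 → Q; chars PQ.
Square: 3.1779/2 → 1, 7.4451/1 → 7; chars 17.
Subsquare: 1.1779/0.0833333 → 14 → o, 0.4451/0.0416667 → 10 → k; chars ok.

PQ17ok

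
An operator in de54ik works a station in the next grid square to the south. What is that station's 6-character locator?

Latitude subsquare k = 10; −1 → 9 = j.
The longitude characters are unchanged.

DE54ij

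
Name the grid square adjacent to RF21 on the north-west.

Longitude square 2; −1 → 1.
Latitude square 1; +1 → 2.

RF12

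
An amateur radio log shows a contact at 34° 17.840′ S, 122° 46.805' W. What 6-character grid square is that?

Offset from 180°W / 90°S: lon 57.2199°, lat 55.7027°.
Field: 57.2199/20 → 2 → C, 55.7027/10 → 5 → F; chars CF.
Square: 17.2199/2 → 8, 5.7027/1 → 5; chars 85.
Subsquare: 1.2199/0.0833333 → 14 → o, 0.7027/0.0416667 → 16 → q; chars oq.

CF85oq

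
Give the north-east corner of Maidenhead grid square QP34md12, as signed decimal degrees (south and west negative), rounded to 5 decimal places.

64.13750, 147.01667

Field Q=16, P=15: +16·20° lon, +15·10° lat → SW at lon 140°, lat 60°.
Square 3, 4: +3·2° lon, +4·1° lat → SW at lon 146°, lat 64°.
Subsquare m=12, d=3: +12·0.0833333° lon, +3·0.0416667° lat → SW at lon 147°, lat 64.125°.
Extended square 1, 2: +1·0.00833333° lon, +2·0.00416667° lat → SW at lon 147.008°, lat 64.1333°.
Cell spans 0.00833333° lon × 0.00416667° lat. NE corner is SW corner plus one full cell.
latitude 64.13750, longitude 147.01667.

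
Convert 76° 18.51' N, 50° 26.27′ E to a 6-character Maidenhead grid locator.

Shift to the Maidenhead origin (180°W, 90°S): lon 230.4378, lat 166.3085.
Field: 230.4378/20 → 11 → L, 166.3085/10 → 16 → Q; chars LQ.
Square: 10.4378/2 → 5, 6.3085/1 → 6; chars 56.
Subsquare: 0.4378/0.0833333 → 5 → f, 0.3085/0.0416667 → 7 → h; chars fh.

LQ56fh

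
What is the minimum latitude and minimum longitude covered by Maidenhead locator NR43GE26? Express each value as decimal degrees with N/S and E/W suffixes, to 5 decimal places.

Field N=13, R=17: +13·20° lon, +17·10° lat → SW at lon 80°, lat 80°.
Square 4, 3: +4·2° lon, +3·1° lat → SW at lon 88°, lat 83°.
Subsquare g=6, e=4: +6·0.0833333° lon, +4·0.0416667° lat → SW at lon 88.5°, lat 83.1667°.
Extended square 2, 6: +2·0.00833333° lon, +6·0.00416667° lat → SW at lon 88.5167°, lat 83.1917°.
latitude 83.19167° N, longitude 88.51667° E.

83.19167° N, 88.51667° E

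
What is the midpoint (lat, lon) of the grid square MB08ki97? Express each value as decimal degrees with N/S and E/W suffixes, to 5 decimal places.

71.63542° S, 60.91250° E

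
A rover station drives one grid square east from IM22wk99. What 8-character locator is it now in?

IM22xk09

Longitude extended square 9; +1 → 10, wraps to 0, carry into subsquare.
Longitude subsquare w = 22; +1 → 23 = x.
The latitude characters are unchanged.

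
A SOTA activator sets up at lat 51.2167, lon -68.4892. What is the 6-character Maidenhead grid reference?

FO51sf

Offset from 180°W / 90°S: lon 111.5108°, lat 141.2167°.
Field (20°×10°, letters A–R): 111.5108/20 → 5 → F, 141.2167/10 → 14 → O; chars FO.
Square (2°×1°, digits 0–9): 11.5108/2 → 5, 1.2167/1 → 1; chars 51.
Subsquare (5′×2.5′, letters a–x): 1.5108/0.0833333 → 18 → s, 0.2167/0.0416667 → 5 → f; chars sf.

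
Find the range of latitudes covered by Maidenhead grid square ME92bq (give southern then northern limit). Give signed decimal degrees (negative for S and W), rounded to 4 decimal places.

Field M=12, E=4: +12·20° lon, +4·10° lat → SW at lon 60°, lat -50°.
Square 9, 2: +9·2° lon, +2·1° lat → SW at lon 78°, lat -48°.
Subsquare b=1, q=16: +1·0.0833333° lon, +16·0.0416667° lat → SW at lon 78.0833°, lat -47.3333°.
Cell spans 0.0833333° lon × 0.0416667° lat.
south -47.3333, north -47.2917.

-47.3333, -47.2917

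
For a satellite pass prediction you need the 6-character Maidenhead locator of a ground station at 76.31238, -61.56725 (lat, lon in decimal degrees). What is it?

FQ96fh

Offset from 180°W / 90°S: lon 118.4327°, lat 166.3124°.
Field: 118.4327/20 → 5 → F, 166.3124/10 → 16 → Q; chars FQ.
Square: 18.4327/2 → 9, 6.3124/1 → 6; chars 96.
Subsquare: 0.4327/0.0833333 → 5 → f, 0.3124/0.0416667 → 7 → h; chars fh.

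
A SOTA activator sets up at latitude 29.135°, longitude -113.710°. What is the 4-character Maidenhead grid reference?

DL39

Shift to the Maidenhead origin (180°W, 90°S): lon 66.29, lat 119.14.
Field: 66.29/20 → 3 → D, 119.14/10 → 11 → L; chars DL.
Square: 6.29/2 → 3, 9.14/1 → 9; chars 39.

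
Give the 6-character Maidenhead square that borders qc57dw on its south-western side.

QC57cv

Longitude subsquare d = 3; −1 → 2 = c.
Latitude subsquare w = 22; −1 → 21 = v.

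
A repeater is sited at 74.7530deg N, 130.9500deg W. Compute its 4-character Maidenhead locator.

CQ44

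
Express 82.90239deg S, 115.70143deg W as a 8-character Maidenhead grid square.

DA27dc53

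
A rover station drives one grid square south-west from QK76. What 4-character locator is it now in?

QK65

Longitude square 7; −1 → 6.
Latitude square 6; −1 → 5.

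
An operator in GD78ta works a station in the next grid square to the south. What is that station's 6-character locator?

GD77tx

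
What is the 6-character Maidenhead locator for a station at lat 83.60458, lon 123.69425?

Add 180° to longitude and 90° to latitude: 303.6943, 173.6046.
Field: lon ⌊303.6943/20⌋ = 15 → P; lat ⌊173.6046/10⌋ = 17 → R.
Square: lon ⌊3.6943/2⌋ = 1; lat ⌊3.6046/1⌋ = 3.
Subsquare: lon ⌊1.6943/0.0833333⌋ = 20 → u; lat ⌊0.6046/0.0416667⌋ = 14 → o.

PR13uo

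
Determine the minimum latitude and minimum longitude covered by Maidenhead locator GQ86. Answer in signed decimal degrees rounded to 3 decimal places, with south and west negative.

Field G=6, Q=16: +6·20° lon, +16·10° lat → SW at lon -60°, lat 70°.
Square 8, 6: +8·2° lon, +6·1° lat → SW at lon -44°, lat 76°.
latitude 76.000, longitude -44.000.

76.000, -44.000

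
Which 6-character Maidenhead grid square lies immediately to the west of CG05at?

Longitude subsquare a = 0; −1 → -1, wraps to 23 = x, carry into square.
Longitude square 0; −1 → -1, wraps to 9, carry into field.
Longitude field C = 2; −1 → 1 = B.
The latitude characters are unchanged.

BG95xt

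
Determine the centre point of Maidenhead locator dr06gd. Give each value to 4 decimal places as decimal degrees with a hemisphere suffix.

86.1458° N, 119.4583° W

Field D=3, R=17: +3·20° lon, +17·10° lat → SW at lon -120°, lat 80°.
Square 0, 6: +0·2° lon, +6·1° lat → SW at lon -120°, lat 86°.
Subsquare g=6, d=3: +6·0.0833333° lon, +3·0.0416667° lat → SW at lon -119.5°, lat 86.125°.
Cell spans 0.0833333° lon × 0.0416667° lat. Centre is SW corner plus half of each.
latitude 86.1458° N, longitude 119.4583° W.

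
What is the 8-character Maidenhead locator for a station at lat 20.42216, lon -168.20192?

Shift to the Maidenhead origin (180°W, 90°S): lon 11.79808, lat 110.42216.
Field (20°×10°, letters A–R): lon ⌊11.79808/20⌋ = 0 → A; lat ⌊110.42216/10⌋ = 11 → L.
Square (2°×1°, digits 0–9): lon ⌊11.79808/2⌋ = 5; lat ⌊0.42216/1⌋ = 0.
Subsquare (5′×2.5′, letters a–x): lon ⌊1.79808/0.0833333⌋ = 21 → v; lat ⌊0.42216/0.0416667⌋ = 10 → k.
Extended square (30″×15″, digits 0–9): lon ⌊0.04808/0.00833333⌋ = 5; lat ⌊0.00549/0.00416667⌋ = 1.

AL50vk51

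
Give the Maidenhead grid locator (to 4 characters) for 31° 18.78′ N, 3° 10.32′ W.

IM81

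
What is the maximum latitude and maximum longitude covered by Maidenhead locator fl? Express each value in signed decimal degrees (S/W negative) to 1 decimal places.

30.0, -60.0

Field F=5, L=11: +5·20° lon, +11·10° lat → SW at lon -80°, lat 20°.
Cell spans 20° lon × 10° lat. NE corner is SW corner plus one full cell.
latitude 30.0, longitude -60.0.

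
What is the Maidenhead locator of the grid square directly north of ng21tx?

Latitude subsquare x = 23; +1 → 24, wraps to 0 = a, carry into square.
Latitude square 1; +1 → 2.
The longitude characters are unchanged.

NG22ta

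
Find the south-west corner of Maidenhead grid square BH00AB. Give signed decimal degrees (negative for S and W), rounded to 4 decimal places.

-19.9583, -160.0000

Field B=1, H=7: +1·20° lon, +7·10° lat → SW at lon -160°, lat -20°.
Square 0, 0: +0·2° lon, +0·1° lat → SW at lon -160°, lat -20°.
Subsquare a=0, b=1: +0·0.0833333° lon, +1·0.0416667° lat → SW at lon -160°, lat -19.9583°.
latitude -19.9583, longitude -160.0000.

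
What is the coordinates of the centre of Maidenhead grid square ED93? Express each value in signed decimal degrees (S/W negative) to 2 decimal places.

Field E=4, D=3: +4·20° lon, +3·10° lat → SW at lon -100°, lat -60°.
Square 9, 3: +9·2° lon, +3·1° lat → SW at lon -82°, lat -57°.
Cell spans 2° lon × 1° lat. Centre is SW corner plus half of each.
latitude -56.50, longitude -81.00.

-56.50, -81.00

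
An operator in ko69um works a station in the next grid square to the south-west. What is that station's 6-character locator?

Longitude subsquare u = 20; −1 → 19 = t.
Latitude subsquare m = 12; −1 → 11 = l.

KO69tl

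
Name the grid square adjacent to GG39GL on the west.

GG39fl

Longitude subsquare g = 6; −1 → 5 = f.
The latitude characters are unchanged.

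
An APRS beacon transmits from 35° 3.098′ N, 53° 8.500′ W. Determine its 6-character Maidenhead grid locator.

Offset from 180°W / 90°S: lon 126.8583°, lat 125.0516°.
Field: 126.8583/20 → 6 → G, 125.0516/10 → 12 → M; chars GM.
Square: 6.8583/2 → 3, 5.0516/1 → 5; chars 35.
Subsquare: 0.8583/0.0833333 → 10 → k, 0.0516/0.0416667 → 1 → b; chars kb.

GM35kb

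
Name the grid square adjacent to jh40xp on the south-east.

Longitude subsquare x = 23; +1 → 24, wraps to 0 = a, carry into square.
Longitude square 4; +1 → 5.
Latitude subsquare p = 15; −1 → 14 = o.

JH50ao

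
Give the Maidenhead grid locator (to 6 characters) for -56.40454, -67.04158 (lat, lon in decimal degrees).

Offset from 180°W / 90°S: lon 112.9584°, lat 33.5955°.
Field (20°×10°, letters A–R): lon ⌊112.9584/20⌋ = 5 → F; lat ⌊33.5955/10⌋ = 3 → D.
Square (2°×1°, digits 0–9): lon ⌊12.9584/2⌋ = 6; lat ⌊3.5955/1⌋ = 3.
Subsquare (5′×2.5′, letters a–x): lon ⌊0.9584/0.0833333⌋ = 11 → l; lat ⌊0.5955/0.0416667⌋ = 14 → o.

FD63lo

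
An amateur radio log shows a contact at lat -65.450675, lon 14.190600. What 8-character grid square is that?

Offset from 180°W / 90°S: lon 194.19060°, lat 24.54932°.
Field (20°×10°, letters A–R): 194.19060/20 → 9 → J, 24.54932/10 → 2 → C; chars JC.
Square (2°×1°, digits 0–9): 14.19060/2 → 7, 4.54932/1 → 4; chars 74.
Subsquare (5′×2.5′, letters a–x): 0.19060/0.0833333 → 2 → c, 0.54932/0.0416667 → 13 → n; chars cn.
Extended square (30″×15″, digits 0–9): 0.02393/0.00833333 → 2, 0.00766/0.00416667 → 1; chars 21.

JC74cn21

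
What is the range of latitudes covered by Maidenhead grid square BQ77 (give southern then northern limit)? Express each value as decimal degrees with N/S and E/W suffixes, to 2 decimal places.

77.00° N, 78.00° N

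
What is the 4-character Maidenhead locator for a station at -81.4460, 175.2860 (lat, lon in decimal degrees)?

RA78

Shift to the Maidenhead origin (180°W, 90°S): lon 355.29, lat 8.55.
Field: 355.29/20 → 17 → R, 8.55/10 → 0 → A; chars RA.
Square: 15.29/2 → 7, 8.55/1 → 8; chars 78.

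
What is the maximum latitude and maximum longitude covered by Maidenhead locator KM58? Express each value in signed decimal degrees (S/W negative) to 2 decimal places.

Field K=10, M=12: +10·20° lon, +12·10° lat → SW at lon 20°, lat 30°.
Square 5, 8: +5·2° lon, +8·1° lat → SW at lon 30°, lat 38°.
Cell spans 2° lon × 1° lat. NE corner is SW corner plus one full cell.
latitude 39.00, longitude 32.00.

39.00, 32.00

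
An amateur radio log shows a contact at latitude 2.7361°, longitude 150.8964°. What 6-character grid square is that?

Shift to the Maidenhead origin (180°W, 90°S): lon 330.8964, lat 92.7361.
Field: 330.8964/20 → 16 → Q, 92.7361/10 → 9 → J; chars QJ.
Square: 10.8964/2 → 5, 2.7361/1 → 2; chars 52.
Subsquare: 0.8964/0.0833333 → 10 → k, 0.7361/0.0416667 → 17 → r; chars kr.

QJ52kr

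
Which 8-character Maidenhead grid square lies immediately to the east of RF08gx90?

RF08hx00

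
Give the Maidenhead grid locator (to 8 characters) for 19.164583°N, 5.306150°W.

Offset from 180°W / 90°S: lon 174.69385°, lat 109.16458°.
Field: lon ⌊174.69385/20⌋ = 8 → I; lat ⌊109.16458/10⌋ = 10 → K.
Square: lon ⌊14.69385/2⌋ = 7; lat ⌊9.16458/1⌋ = 9.
Subsquare: lon ⌊0.69385/0.0833333⌋ = 8 → i; lat ⌊0.16458/0.0416667⌋ = 3 → d.
Extended square: lon ⌊0.02718/0.00833333⌋ = 3; lat ⌊0.03958/0.00416667⌋ = 9.

IK79id39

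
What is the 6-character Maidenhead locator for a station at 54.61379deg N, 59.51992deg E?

LO94so

Shift to the Maidenhead origin (180°W, 90°S): lon 239.5199, lat 144.6138.
Field (20°×10°, letters A–R): 239.5199/20 → 11 → L, 144.6138/10 → 14 → O; chars LO.
Square (2°×1°, digits 0–9): 19.5199/2 → 9, 4.6138/1 → 4; chars 94.
Subsquare (5′×2.5′, letters a–x): 1.5199/0.0833333 → 18 → s, 0.6138/0.0416667 → 14 → o; chars so.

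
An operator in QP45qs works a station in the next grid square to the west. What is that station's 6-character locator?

QP45ps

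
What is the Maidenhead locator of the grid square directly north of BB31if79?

BB31ig70

Latitude extended square 9; +1 → 10, wraps to 0, carry into subsquare.
Latitude subsquare f = 5; +1 → 6 = g.
The longitude characters are unchanged.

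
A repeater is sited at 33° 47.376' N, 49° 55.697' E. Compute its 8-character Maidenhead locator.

Offset from 180°W / 90°S: lon 229.92828°, lat 123.78960°.
Field: 229.92828/20 → 11 → L, 123.78960/10 → 12 → M; chars LM.
Square: 9.92828/2 → 4, 3.78960/1 → 3; chars 43.
Subsquare: 1.92828/0.0833333 → 23 → x, 0.78960/0.0416667 → 18 → s; chars xs.
Extended square: 0.01162/0.00833333 → 1, 0.03960/0.00416667 → 9; chars 19.

LM43xs19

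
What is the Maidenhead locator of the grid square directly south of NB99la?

NB98lx

Latitude subsquare a = 0; −1 → -1, wraps to 23 = x, carry into square.
Latitude square 9; −1 → 8.
The longitude characters are unchanged.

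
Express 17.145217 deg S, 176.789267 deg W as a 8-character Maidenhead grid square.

AH12ou55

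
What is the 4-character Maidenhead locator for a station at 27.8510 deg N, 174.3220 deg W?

Shift to the Maidenhead origin (180°W, 90°S): lon 5.68, lat 117.85.
Field (20°×10°, letters A–R): 5.68/20 → 0 → A, 117.85/10 → 11 → L; chars AL.
Square (2°×1°, digits 0–9): 5.68/2 → 2, 7.85/1 → 7; chars 27.

AL27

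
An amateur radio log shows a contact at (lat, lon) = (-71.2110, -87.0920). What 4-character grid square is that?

EB68

Shift to the Maidenhead origin (180°W, 90°S): lon 92.91, lat 18.79.
Field: lon ⌊92.91/20⌋ = 4 → E; lat ⌊18.79/10⌋ = 1 → B.
Square: lon ⌊12.91/2⌋ = 6; lat ⌊8.79/1⌋ = 8.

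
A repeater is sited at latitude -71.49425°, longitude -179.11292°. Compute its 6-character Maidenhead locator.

AB08km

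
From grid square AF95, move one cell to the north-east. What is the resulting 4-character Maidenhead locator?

BF06

Longitude square 9; +1 → 10, wraps to 0, carry into field.
Longitude field A = 0; +1 → 1 = B.
Latitude square 5; +1 → 6.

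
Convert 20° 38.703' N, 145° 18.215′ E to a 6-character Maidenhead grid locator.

Offset from 180°W / 90°S: lon 325.3036°, lat 110.6450°.
Field: lon ⌊325.3036/20⌋ = 16 → Q; lat ⌊110.6450/10⌋ = 11 → L.
Square: lon ⌊5.3036/2⌋ = 2; lat ⌊0.6450/1⌋ = 0.
Subsquare: lon ⌊1.3036/0.0833333⌋ = 15 → p; lat ⌊0.6450/0.0416667⌋ = 15 → p.

QL20pp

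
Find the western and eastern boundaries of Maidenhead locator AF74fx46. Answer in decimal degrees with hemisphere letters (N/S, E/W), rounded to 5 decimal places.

165.55000° W, 165.54167° W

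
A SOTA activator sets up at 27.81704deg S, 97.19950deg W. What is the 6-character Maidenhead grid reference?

Shift to the Maidenhead origin (180°W, 90°S): lon 82.8005, lat 62.1830.
Field: 82.8005/20 → 4 → E, 62.1830/10 → 6 → G; chars EG.
Square: 2.8005/2 → 1, 2.1830/1 → 2; chars 12.
Subsquare: 0.8005/0.0833333 → 9 → j, 0.1830/0.0416667 → 4 → e; chars je.

EG12je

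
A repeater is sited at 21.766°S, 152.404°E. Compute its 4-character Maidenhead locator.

QG68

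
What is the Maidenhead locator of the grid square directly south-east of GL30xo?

GL40an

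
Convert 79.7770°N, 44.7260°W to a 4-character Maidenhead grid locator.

Offset from 180°W / 90°S: lon 135.27°, lat 169.78°.
Field (20°×10°, letters A–R): 135.27/20 → 6 → G, 169.78/10 → 16 → Q; chars GQ.
Square (2°×1°, digits 0–9): 15.27/2 → 7, 9.78/1 → 9; chars 79.

GQ79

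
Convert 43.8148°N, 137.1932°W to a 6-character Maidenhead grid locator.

CN13jt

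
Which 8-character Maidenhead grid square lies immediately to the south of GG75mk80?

GG75mj89

Latitude extended square 0; −1 → -1, wraps to 9, carry into subsquare.
Latitude subsquare k = 10; −1 → 9 = j.
The longitude characters are unchanged.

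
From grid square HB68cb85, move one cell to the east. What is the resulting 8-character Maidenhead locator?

Longitude extended square 8; +1 → 9.
The latitude characters are unchanged.

HB68cb95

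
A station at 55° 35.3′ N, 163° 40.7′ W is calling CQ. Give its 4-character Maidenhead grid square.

Offset from 180°W / 90°S: lon 16.32°, lat 145.59°.
Field: 16.32/20 → 0 → A, 145.59/10 → 14 → O; chars AO.
Square: 16.32/2 → 8, 5.59/1 → 5; chars 85.

AO85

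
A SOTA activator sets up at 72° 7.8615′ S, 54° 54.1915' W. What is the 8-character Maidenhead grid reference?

Add 180° to longitude and 90° to latitude: 125.09681, 17.86898.
Field: lon ⌊125.09681/20⌋ = 6 → G; lat ⌊17.86898/10⌋ = 1 → B.
Square: lon ⌊5.09681/2⌋ = 2; lat ⌊7.86898/1⌋ = 7.
Subsquare: lon ⌊1.09681/0.0833333⌋ = 13 → n; lat ⌊0.86898/0.0416667⌋ = 20 → u.
Extended square: lon ⌊0.01348/0.00833333⌋ = 1; lat ⌊0.03564/0.00416667⌋ = 8.

GB27nu18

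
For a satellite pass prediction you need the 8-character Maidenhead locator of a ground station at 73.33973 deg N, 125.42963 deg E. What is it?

Shift to the Maidenhead origin (180°W, 90°S): lon 305.42963, lat 163.33973.
Field: lon ⌊305.42963/20⌋ = 15 → P; lat ⌊163.33973/10⌋ = 16 → Q.
Square: lon ⌊5.42963/2⌋ = 2; lat ⌊3.33973/1⌋ = 3.
Subsquare: lon ⌊1.42963/0.0833333⌋ = 17 → r; lat ⌊0.33973/0.0416667⌋ = 8 → i.
Extended square: lon ⌊0.01296/0.00833333⌋ = 1; lat ⌊0.00640/0.00416667⌋ = 1.

PQ23ri11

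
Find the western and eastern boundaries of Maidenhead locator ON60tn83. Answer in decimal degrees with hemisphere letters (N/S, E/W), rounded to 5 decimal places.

113.65000° E, 113.65833° E

Field O=14, N=13: +14·20° lon, +13·10° lat → SW at lon 100°, lat 40°.
Square 6, 0: +6·2° lon, +0·1° lat → SW at lon 112°, lat 40°.
Subsquare t=19, n=13: +19·0.0833333° lon, +13·0.0416667° lat → SW at lon 113.583°, lat 40.5417°.
Extended square 8, 3: +8·0.00833333° lon, +3·0.00416667° lat → SW at lon 113.65°, lat 40.5542°.
Cell spans 0.00833333° lon × 0.00416667° lat.
west 113.65000° E, east 113.65833° E.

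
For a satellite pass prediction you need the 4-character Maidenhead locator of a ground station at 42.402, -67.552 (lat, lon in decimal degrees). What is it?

Shift to the Maidenhead origin (180°W, 90°S): lon 112.45, lat 132.40.
Field: lon ⌊112.45/20⌋ = 5 → F; lat ⌊132.40/10⌋ = 13 → N.
Square: lon ⌊12.45/2⌋ = 6; lat ⌊2.40/1⌋ = 2.

FN62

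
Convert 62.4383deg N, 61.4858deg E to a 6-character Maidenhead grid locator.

MP02rk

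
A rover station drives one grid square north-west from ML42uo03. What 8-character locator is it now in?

Longitude extended square 0; −1 → -1, wraps to 9, carry into subsquare.
Longitude subsquare u = 20; −1 → 19 = t.
Latitude extended square 3; +1 → 4.

ML42to94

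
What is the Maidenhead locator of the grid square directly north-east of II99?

JJ00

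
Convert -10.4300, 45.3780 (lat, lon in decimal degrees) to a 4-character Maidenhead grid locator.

LH29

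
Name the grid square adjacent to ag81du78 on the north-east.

Longitude extended square 7; +1 → 8.
Latitude extended square 8; +1 → 9.

AG81du89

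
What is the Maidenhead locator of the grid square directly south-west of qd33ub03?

Longitude extended square 0; −1 → -1, wraps to 9, carry into subsquare.
Longitude subsquare u = 20; −1 → 19 = t.
Latitude extended square 3; −1 → 2.

QD33tb92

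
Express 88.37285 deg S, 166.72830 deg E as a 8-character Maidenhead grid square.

Shift to the Maidenhead origin (180°W, 90°S): lon 346.72830, lat 1.62715.
Field (20°×10°, letters A–R): 346.72830/20 → 17 → R, 1.62715/10 → 0 → A; chars RA.
Square (2°×1°, digits 0–9): 6.72830/2 → 3, 1.62715/1 → 1; chars 31.
Subsquare (5′×2.5′, letters a–x): 0.72830/0.0833333 → 8 → i, 0.62715/0.0416667 → 15 → p; chars ip.
Extended square (30″×15″, digits 0–9): 0.06163/0.00833333 → 7, 0.00215/0.00416667 → 0; chars 70.

RA31ip70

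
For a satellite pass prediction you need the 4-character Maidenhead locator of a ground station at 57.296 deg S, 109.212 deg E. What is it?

OD42

Add 180° to longitude and 90° to latitude: 289.21, 32.70.
Field (20°×10°, letters A–R): lon ⌊289.21/20⌋ = 14 → O; lat ⌊32.70/10⌋ = 3 → D.
Square (2°×1°, digits 0–9): lon ⌊9.21/2⌋ = 4; lat ⌊2.70/1⌋ = 2.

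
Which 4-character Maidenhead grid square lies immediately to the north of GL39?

GM30

Latitude square 9; +1 → 10, wraps to 0, carry into field.
Latitude field L = 11; +1 → 12 = M.
The longitude characters are unchanged.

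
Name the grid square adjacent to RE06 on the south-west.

QE95

Longitude square 0; −1 → -1, wraps to 9, carry into field.
Longitude field R = 17; −1 → 16 = Q.
Latitude square 6; −1 → 5.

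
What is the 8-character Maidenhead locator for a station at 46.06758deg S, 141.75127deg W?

BE93cw93

Shift to the Maidenhead origin (180°W, 90°S): lon 38.24873, lat 43.93242.
Field: 38.24873/20 → 1 → B, 43.93242/10 → 4 → E; chars BE.
Square: 18.24873/2 → 9, 3.93242/1 → 3; chars 93.
Subsquare: 0.24873/0.0833333 → 2 → c, 0.93242/0.0416667 → 22 → w; chars cw.
Extended square: 0.08206/0.00833333 → 9, 0.01575/0.00416667 → 3; chars 93.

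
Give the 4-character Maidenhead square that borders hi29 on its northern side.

HJ20

Latitude square 9; +1 → 10, wraps to 0, carry into field.
Latitude field I = 8; +1 → 9 = J.
The longitude characters are unchanged.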